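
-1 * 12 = -12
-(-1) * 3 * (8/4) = 6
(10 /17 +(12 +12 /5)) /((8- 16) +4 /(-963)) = -1.87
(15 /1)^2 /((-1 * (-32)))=225 /32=7.03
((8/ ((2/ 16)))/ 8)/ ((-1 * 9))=-0.89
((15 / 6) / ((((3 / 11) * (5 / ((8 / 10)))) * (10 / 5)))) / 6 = 11 / 90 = 0.12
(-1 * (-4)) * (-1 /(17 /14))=-56 /17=-3.29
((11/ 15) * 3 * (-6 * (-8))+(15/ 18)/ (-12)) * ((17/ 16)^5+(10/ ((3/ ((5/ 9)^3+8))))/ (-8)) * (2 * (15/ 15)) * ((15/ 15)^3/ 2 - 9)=3037245212563507/ 825564856320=3678.99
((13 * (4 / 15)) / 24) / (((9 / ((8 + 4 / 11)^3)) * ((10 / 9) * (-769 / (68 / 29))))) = -172090048 / 6678591975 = -0.03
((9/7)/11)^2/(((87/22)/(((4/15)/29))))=72/2266495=0.00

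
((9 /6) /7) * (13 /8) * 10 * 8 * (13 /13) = 195 /7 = 27.86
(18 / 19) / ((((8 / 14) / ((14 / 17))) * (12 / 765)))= 6615 / 76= 87.04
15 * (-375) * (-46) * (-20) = -5175000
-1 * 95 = -95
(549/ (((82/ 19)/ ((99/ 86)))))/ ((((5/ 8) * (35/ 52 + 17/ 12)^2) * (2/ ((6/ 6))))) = 6282758196/ 234205735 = 26.83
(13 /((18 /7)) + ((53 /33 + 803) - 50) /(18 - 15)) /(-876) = -5645 /19272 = -0.29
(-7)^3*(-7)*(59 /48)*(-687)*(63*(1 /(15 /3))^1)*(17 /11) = -34743144681 /880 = -39480846.23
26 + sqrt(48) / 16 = sqrt(3) / 4 + 26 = 26.43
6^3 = 216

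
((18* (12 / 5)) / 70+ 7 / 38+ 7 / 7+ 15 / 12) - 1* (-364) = 4881783 / 13300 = 367.05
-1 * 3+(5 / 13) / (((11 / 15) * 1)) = -354 / 143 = -2.48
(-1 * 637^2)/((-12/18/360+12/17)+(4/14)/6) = -26074715940/48301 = -539838.01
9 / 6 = 1.50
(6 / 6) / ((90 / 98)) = 49 / 45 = 1.09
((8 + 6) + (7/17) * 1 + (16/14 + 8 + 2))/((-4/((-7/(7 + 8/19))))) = 57779/9588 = 6.03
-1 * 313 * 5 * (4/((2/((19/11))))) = -59470/11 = -5406.36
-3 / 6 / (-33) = 1 / 66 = 0.02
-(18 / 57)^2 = -36 / 361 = -0.10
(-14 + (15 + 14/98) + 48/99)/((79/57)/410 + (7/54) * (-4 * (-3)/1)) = 8787120/8415869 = 1.04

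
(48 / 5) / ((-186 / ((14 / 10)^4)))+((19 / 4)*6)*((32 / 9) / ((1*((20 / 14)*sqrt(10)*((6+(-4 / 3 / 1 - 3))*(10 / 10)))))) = -19208 / 96875+532*sqrt(10) / 125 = 13.26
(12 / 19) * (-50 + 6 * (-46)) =-3912 / 19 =-205.89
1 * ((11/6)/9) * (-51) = -187/18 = -10.39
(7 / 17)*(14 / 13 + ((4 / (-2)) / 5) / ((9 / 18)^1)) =126 / 1105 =0.11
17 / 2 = 8.50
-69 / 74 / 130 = -0.01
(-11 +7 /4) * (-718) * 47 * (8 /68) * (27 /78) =5618709 /442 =12712.01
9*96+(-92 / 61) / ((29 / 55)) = 1523356 / 1769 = 861.14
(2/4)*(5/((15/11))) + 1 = 17/6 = 2.83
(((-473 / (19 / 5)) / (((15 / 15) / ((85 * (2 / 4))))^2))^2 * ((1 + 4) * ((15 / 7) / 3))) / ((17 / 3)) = 1288102238671875 / 40432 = 31858484335.97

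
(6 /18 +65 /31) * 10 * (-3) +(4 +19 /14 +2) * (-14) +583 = 12620 /31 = 407.10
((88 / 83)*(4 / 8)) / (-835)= -44 / 69305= -0.00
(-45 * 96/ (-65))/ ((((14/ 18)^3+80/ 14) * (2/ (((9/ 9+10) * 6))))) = 145496736/ 410293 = 354.62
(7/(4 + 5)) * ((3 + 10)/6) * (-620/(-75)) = 5642/405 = 13.93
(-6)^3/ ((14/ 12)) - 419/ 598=-777941/ 4186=-185.84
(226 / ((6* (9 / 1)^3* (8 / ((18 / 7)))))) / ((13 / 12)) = 113 / 7371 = 0.02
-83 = -83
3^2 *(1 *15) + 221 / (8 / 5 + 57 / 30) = 1387 / 7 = 198.14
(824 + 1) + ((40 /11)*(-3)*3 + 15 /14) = 122175 /154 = 793.34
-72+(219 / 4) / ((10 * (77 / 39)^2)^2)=-1011900937221 / 14061216400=-71.96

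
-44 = -44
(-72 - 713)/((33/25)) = -19625/33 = -594.70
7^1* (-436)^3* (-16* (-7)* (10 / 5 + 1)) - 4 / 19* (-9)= -3703824380892 / 19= -194938125310.11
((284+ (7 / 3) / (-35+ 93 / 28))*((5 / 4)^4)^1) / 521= 59025625 / 44364192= 1.33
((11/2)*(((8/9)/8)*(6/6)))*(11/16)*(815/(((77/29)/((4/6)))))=259985/3024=85.97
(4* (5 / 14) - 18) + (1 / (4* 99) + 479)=1281859 / 2772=462.43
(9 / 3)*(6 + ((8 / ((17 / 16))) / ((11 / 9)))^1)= 6822 / 187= 36.48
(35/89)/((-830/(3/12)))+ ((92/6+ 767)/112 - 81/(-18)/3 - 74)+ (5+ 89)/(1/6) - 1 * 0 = 1237255723/2482032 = 498.49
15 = 15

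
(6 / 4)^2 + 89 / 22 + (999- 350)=28833 / 44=655.30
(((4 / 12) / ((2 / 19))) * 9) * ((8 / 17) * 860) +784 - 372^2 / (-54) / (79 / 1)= 12350.56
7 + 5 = 12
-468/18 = -26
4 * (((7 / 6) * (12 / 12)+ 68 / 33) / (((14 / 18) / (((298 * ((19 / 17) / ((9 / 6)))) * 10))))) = 48240240 / 1309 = 36852.74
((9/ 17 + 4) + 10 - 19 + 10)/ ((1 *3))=94/ 51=1.84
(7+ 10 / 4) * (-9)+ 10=-151 / 2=-75.50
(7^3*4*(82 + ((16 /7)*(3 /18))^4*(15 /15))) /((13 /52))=255224608 /567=450131.58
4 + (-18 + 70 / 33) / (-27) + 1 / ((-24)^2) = 261731 / 57024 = 4.59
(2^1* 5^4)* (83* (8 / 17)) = 830000 / 17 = 48823.53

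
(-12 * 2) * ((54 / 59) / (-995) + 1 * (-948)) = 1335657456 / 58705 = 22752.02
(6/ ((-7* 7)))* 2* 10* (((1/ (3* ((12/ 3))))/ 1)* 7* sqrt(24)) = -20* sqrt(6)/ 7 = -7.00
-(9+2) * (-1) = 11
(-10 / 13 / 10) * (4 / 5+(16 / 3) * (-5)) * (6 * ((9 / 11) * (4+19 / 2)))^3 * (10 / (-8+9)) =100212766488 / 17303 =5791641.13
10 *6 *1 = 60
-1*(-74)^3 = 405224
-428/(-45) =428/45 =9.51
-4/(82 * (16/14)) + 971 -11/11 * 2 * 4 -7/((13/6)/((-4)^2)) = 1942817/2132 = 911.27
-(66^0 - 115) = 114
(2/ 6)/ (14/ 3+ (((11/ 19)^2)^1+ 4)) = 361/ 9749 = 0.04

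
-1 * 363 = -363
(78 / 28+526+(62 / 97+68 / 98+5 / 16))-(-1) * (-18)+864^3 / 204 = 4088068481517 / 1292816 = 3162142.55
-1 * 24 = -24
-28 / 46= -14 / 23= -0.61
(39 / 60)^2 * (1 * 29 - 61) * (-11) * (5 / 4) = 1859 / 10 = 185.90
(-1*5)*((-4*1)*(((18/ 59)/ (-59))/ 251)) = -360/ 873731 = -0.00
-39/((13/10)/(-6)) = 180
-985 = -985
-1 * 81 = -81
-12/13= -0.92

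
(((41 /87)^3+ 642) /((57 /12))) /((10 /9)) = 845655694 /6950865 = 121.66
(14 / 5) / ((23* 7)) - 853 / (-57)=98209 / 6555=14.98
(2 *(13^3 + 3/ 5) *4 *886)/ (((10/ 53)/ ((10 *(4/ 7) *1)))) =16511184128/ 35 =471748117.94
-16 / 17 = -0.94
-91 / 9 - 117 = -1144 / 9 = -127.11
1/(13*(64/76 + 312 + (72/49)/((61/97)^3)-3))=0.00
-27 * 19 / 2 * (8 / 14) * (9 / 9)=-1026 / 7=-146.57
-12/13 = -0.92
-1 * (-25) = 25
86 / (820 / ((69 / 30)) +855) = 0.07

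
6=6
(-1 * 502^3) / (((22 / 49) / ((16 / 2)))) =-24795177568 / 11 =-2254107051.64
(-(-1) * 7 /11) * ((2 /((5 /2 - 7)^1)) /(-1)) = 28 /99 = 0.28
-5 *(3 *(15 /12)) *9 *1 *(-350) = 118125 /2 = 59062.50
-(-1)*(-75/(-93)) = 25/31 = 0.81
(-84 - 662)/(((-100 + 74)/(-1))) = -373/13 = -28.69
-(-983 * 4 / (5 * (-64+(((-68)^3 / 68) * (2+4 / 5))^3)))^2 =-603930625 / 4599971955218317614638500096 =-0.00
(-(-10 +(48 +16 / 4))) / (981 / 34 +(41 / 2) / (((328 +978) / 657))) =-88808 / 82815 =-1.07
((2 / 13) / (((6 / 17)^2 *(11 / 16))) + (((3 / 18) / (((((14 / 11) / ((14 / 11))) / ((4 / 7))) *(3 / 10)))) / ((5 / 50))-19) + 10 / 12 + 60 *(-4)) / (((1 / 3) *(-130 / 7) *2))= 1520693 / 74360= 20.45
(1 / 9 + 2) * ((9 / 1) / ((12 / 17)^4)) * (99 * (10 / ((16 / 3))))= 87279445 / 6144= 14205.64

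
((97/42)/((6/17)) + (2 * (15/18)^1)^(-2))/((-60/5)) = -0.58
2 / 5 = 0.40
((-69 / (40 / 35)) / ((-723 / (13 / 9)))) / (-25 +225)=2093 / 3470400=0.00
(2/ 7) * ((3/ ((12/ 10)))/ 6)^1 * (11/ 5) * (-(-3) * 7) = 11/ 2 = 5.50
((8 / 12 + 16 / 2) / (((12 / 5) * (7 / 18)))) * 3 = 195 / 7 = 27.86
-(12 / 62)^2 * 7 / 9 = -28 / 961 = -0.03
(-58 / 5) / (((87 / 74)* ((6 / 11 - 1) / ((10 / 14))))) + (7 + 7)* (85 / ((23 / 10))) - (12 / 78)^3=2827396648 / 5305755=532.89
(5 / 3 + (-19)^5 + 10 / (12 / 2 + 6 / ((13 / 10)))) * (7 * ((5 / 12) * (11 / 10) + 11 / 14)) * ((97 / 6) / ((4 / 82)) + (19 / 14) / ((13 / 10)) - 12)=-4165229925614879 / 602784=-6909987533.87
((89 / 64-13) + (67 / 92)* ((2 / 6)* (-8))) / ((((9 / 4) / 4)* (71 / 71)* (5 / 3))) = -59843 / 4140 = -14.45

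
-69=-69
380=380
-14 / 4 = -7 / 2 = -3.50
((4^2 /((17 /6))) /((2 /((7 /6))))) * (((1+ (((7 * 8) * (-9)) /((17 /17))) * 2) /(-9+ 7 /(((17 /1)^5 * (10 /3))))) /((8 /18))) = 35324371740 /42595703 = 829.29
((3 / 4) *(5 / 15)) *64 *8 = 128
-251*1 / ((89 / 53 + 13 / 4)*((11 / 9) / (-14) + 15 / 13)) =-87161256 / 1825615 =-47.74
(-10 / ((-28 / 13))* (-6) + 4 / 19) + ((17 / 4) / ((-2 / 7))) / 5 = -162907 / 5320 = -30.62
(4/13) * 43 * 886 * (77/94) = 5867092/611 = 9602.44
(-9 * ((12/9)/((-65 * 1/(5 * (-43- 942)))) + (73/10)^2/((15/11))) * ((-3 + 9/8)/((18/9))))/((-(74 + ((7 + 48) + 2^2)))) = -24588423/2766400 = -8.89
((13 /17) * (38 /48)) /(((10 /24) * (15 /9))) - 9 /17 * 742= -333159 /850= -391.95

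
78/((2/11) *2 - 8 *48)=-0.20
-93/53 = -1.75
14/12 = 7/6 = 1.17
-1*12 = -12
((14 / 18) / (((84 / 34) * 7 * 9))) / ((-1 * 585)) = -17 / 1990170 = -0.00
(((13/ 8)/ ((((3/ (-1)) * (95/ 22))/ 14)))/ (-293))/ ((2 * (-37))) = -1001/ 12358740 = -0.00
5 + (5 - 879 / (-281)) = 13.13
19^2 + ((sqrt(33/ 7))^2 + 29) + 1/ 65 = 179602/ 455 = 394.73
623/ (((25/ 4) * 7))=356/ 25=14.24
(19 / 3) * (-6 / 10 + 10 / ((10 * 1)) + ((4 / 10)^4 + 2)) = 28804 / 1875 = 15.36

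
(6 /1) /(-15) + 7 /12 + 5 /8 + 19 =2377 /120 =19.81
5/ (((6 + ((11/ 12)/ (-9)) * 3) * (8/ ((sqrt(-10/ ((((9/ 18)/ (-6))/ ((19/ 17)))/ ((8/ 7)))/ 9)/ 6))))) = 2 * sqrt(33915)/ 4879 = 0.08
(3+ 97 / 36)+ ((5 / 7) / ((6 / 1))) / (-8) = 5725 / 1008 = 5.68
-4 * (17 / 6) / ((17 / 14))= -28 / 3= -9.33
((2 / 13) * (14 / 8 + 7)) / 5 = 7 / 26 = 0.27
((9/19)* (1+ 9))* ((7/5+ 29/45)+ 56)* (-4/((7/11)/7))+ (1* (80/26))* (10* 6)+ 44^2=-2464336/247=-9977.07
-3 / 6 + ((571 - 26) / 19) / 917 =-16333 / 34846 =-0.47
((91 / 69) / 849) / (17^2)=91 / 16929909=0.00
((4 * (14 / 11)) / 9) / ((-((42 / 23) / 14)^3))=-681352 / 2673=-254.90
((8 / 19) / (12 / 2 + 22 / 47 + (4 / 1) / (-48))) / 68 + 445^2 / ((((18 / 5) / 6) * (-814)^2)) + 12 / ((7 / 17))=479733711849169 / 16184293593468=29.64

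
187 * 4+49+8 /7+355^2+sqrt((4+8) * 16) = 126837.00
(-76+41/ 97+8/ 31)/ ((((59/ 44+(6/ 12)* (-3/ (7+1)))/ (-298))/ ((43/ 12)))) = 6080755560/ 87203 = 69731.04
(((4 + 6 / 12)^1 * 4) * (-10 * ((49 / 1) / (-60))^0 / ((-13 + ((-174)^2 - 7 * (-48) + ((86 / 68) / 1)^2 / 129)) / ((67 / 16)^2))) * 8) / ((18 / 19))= -3891963 / 4468100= -0.87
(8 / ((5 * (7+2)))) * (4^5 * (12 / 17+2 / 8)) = 26624 / 153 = 174.01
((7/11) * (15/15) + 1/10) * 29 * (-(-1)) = 21.35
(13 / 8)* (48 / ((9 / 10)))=260 / 3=86.67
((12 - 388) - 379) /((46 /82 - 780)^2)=-1269155 /1021249849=-0.00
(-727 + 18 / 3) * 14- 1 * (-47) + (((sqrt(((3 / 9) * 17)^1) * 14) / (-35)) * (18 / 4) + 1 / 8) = -80375 / 8- 3 * sqrt(51) / 5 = -10051.16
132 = 132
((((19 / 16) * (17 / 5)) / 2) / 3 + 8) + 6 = 7043 / 480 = 14.67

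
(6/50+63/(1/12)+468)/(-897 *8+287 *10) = -30603/107650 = -0.28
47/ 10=4.70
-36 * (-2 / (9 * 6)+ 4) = -428 / 3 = -142.67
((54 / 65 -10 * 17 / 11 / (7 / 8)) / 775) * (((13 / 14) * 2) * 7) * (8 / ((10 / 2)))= -673936 / 1491875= -0.45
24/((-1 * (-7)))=24/7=3.43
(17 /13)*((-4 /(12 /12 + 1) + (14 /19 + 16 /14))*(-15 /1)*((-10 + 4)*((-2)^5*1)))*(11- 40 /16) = 6658560 /1729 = 3851.10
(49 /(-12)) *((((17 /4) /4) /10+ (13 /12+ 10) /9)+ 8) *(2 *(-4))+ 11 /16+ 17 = 1045613 /3240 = 322.72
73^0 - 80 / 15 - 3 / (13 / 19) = -340 / 39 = -8.72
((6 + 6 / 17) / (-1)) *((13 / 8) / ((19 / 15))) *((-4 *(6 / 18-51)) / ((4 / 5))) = -35100 / 17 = -2064.71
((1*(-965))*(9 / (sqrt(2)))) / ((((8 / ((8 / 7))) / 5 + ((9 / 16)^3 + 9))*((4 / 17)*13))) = -377971200*sqrt(2) / 2816281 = -189.80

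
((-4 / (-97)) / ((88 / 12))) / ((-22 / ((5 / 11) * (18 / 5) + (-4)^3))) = 2058 / 129107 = 0.02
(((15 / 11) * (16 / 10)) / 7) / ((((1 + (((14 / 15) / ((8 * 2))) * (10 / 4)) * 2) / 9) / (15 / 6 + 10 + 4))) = 7776 / 217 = 35.83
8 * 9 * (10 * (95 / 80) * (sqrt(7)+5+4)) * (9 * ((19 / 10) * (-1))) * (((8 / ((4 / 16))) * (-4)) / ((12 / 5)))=779760 * sqrt(7)+7017840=9080891.04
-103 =-103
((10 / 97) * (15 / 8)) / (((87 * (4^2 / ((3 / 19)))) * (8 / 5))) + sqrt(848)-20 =-547296905 / 27364864 + 4 * sqrt(53) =9.12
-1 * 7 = -7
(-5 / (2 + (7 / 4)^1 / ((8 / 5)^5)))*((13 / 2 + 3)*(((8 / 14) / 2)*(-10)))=124518400 / 1988133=62.63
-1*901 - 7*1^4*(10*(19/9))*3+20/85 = -68549/51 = -1344.10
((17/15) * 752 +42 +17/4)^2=2906395921/3600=807332.20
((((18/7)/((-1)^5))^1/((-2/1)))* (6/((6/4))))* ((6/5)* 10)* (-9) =-555.43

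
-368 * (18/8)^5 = -1358127/64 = -21220.73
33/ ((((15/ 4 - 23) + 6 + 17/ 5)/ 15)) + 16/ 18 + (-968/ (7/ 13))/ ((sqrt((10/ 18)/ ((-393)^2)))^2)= -31013808312052/ 62055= -499779362.05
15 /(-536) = -0.03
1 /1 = 1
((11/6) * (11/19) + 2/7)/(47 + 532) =1075/462042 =0.00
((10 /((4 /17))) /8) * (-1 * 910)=-38675 /8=-4834.38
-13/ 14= -0.93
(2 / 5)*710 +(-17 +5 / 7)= 267.71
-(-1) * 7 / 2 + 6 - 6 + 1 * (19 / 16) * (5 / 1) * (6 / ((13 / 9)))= 2929 / 104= 28.16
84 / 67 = 1.25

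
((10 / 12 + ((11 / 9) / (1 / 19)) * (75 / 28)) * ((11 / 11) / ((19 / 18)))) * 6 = 47655 / 133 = 358.31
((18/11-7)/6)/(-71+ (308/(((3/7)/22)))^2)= -177/49495467670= -0.00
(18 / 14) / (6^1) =3 / 14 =0.21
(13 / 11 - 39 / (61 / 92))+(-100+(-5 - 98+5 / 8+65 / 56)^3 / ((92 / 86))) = -82105292749789 / 84696304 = -969408.21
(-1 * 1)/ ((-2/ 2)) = 1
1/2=0.50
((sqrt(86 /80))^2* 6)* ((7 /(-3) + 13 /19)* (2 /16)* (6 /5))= -6063 /3800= -1.60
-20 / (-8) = 5 / 2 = 2.50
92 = 92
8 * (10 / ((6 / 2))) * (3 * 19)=1520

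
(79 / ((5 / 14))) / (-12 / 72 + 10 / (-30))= -2212 / 5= -442.40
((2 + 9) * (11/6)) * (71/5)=8591/30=286.37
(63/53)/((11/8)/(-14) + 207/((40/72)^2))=176400/99514337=0.00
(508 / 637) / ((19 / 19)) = 508 / 637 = 0.80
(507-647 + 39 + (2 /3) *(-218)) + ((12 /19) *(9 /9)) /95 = -1333859 /5415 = -246.33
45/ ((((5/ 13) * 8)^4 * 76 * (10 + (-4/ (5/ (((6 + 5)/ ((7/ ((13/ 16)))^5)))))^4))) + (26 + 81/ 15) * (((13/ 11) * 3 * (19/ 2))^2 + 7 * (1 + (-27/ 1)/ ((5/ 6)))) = 15550026621363248747925815349839764622489536462902967/ 541426460484352443318259632035407439452742885900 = 28720.48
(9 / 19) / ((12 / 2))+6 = 231 / 38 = 6.08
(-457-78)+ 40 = -495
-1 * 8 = -8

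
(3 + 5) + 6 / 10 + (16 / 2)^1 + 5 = 108 / 5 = 21.60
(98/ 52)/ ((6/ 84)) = 343/ 13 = 26.38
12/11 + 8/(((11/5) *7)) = 124/77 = 1.61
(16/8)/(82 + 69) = 2/151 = 0.01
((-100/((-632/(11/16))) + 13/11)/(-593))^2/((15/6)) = 1288020321/679812122851840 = 0.00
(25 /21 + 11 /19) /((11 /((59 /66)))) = 20827 /144837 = 0.14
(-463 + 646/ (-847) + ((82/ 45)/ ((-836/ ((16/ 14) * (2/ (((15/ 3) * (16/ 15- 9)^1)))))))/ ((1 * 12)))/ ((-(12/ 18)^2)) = 39966147313/ 38301340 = 1043.47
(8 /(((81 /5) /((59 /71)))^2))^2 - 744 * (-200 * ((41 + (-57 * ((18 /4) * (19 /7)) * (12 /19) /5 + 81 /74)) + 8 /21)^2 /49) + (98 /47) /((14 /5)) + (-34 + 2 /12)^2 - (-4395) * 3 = 4253266052670418458848931793199 /675969230719358467406172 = 6292100.08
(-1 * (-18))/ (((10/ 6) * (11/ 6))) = 324/ 55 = 5.89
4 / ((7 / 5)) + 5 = 55 / 7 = 7.86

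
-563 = -563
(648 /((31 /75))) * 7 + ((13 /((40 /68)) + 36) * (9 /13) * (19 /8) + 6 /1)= 357081321 /32240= 11075.72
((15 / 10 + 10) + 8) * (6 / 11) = 117 / 11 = 10.64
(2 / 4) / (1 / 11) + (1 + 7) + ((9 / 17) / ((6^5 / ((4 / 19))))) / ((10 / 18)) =523261 / 38760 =13.50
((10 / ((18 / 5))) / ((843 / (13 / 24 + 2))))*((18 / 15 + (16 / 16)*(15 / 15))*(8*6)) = 6710 / 7587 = 0.88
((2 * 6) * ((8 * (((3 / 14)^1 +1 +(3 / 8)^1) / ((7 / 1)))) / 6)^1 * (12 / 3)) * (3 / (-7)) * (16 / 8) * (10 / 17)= -42720 / 5831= -7.33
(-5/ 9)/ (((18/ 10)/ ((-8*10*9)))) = 2000/ 9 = 222.22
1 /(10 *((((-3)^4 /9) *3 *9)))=1 /2430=0.00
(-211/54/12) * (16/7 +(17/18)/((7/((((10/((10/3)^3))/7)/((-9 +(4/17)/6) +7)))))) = -472091189/635040000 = -0.74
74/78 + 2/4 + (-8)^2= 5105/78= 65.45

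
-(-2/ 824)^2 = -1/ 169744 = -0.00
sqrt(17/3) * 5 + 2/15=2/15 + 5 * sqrt(51)/3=12.04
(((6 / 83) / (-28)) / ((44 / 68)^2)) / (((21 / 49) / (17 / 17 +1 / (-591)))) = -85255 / 5935413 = -0.01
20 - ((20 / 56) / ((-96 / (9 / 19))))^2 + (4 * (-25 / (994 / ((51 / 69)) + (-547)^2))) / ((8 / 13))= 1480752899824805 / 74039658033152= 20.00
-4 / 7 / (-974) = 0.00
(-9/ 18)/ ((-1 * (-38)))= -1/ 76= -0.01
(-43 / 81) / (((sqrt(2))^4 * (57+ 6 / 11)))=-473 / 205092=-0.00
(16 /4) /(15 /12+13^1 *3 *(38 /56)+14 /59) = 413 /2886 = 0.14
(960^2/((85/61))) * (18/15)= 13492224/17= 793660.24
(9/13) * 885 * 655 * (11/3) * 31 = 45615963.46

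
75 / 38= 1.97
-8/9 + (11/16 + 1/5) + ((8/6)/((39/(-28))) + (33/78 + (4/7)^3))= -124491/356720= -0.35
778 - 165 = 613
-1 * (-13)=13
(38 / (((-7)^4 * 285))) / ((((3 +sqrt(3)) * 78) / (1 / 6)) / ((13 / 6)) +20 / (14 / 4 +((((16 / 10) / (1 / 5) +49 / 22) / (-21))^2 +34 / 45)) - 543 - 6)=-176170630581154 / 3963995047580627720115 +367832353249936 * sqrt(3) / 3963995047580627720115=0.00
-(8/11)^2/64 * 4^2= -0.13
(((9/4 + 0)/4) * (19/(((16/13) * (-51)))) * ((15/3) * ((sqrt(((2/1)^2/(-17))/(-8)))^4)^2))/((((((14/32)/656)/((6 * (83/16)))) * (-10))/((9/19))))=3583359/2544383744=0.00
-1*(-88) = 88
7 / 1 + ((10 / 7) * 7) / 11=87 / 11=7.91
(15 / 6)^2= 25 / 4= 6.25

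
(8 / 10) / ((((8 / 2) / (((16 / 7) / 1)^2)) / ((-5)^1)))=-256 / 49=-5.22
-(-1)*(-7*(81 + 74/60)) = -17269/30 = -575.63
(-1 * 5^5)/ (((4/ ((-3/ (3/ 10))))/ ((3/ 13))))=46875/ 26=1802.88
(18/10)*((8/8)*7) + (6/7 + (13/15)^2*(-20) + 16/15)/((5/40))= -29039/315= -92.19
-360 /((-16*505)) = 9 /202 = 0.04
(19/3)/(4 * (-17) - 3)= -0.09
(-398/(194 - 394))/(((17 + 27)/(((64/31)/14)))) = 398/59675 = 0.01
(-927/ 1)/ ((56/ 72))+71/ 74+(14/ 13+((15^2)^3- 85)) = 76695884107/ 6734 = 11389350.18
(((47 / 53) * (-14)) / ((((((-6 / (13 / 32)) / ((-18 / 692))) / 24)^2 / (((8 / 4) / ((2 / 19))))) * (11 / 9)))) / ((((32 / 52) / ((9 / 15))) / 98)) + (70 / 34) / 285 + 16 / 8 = -1339214038079909 / 43283712468480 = -30.94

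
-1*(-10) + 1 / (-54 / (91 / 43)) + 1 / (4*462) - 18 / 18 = 6408943 / 715176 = 8.96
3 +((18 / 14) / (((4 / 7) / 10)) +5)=30.50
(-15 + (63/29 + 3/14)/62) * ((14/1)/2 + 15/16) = -47829597/402752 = -118.76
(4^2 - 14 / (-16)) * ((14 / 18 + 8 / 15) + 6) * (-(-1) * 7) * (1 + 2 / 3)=11515 / 8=1439.38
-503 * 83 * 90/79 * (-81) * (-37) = -11260957770/79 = -142543769.24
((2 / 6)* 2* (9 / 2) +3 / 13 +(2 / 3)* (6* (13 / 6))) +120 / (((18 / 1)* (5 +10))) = 1444 / 117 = 12.34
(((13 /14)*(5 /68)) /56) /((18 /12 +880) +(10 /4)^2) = 65 /47327728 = 0.00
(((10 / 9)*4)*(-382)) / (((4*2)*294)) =-955 / 1323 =-0.72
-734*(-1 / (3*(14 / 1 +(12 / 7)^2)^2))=881167 / 1033350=0.85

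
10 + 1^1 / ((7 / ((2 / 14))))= 491 / 49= 10.02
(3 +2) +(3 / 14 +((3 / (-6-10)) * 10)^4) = 17.57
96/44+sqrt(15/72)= sqrt(30)/12+24/11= 2.64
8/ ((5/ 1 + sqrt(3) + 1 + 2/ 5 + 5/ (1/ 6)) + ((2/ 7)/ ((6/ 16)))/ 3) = 29095920/ 133012441-793800 * sqrt(3)/ 133012441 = 0.21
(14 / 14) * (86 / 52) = 43 / 26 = 1.65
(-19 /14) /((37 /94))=-893 /259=-3.45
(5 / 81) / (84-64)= 1 / 324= 0.00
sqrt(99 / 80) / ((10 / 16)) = 6 *sqrt(55) / 25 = 1.78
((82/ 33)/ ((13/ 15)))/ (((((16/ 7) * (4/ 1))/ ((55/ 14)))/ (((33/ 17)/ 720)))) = 2255/ 678912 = 0.00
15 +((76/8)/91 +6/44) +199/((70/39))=1262383/10010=126.11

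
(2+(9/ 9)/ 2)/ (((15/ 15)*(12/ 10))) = 25/ 12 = 2.08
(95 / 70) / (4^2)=19 / 224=0.08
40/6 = 20/3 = 6.67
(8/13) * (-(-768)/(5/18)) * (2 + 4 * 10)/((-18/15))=-774144/13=-59549.54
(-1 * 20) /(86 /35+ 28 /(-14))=-175 /4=-43.75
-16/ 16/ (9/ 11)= -11/ 9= -1.22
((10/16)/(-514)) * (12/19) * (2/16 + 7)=-45/8224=-0.01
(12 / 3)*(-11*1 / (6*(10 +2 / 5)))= -55 / 78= -0.71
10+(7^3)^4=13841287211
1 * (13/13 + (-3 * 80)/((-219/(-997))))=-79687/73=-1091.60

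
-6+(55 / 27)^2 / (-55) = -4429 / 729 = -6.08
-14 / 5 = -2.80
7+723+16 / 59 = 43086 / 59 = 730.27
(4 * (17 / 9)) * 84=1904 / 3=634.67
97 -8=89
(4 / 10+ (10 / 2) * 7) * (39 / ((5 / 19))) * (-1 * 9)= -1180413 / 25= -47216.52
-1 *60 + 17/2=-103/2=-51.50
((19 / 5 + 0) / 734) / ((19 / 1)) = 1 / 3670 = 0.00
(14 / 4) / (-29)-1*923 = -53541 / 58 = -923.12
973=973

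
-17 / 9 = -1.89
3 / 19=0.16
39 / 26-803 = -1603 / 2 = -801.50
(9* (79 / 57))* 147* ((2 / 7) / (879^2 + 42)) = 3318 / 4893659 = 0.00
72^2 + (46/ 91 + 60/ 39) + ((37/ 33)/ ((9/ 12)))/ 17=794271658/ 153153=5186.13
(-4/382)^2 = 4/36481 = 0.00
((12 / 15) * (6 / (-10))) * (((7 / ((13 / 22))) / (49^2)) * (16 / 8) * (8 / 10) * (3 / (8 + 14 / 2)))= -2112 / 2786875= -0.00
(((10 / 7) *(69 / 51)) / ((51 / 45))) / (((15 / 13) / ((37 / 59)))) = 110630 / 119357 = 0.93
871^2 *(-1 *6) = -4551846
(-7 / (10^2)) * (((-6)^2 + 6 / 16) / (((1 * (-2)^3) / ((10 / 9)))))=679 / 1920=0.35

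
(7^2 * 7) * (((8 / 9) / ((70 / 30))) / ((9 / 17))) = 6664 / 27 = 246.81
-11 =-11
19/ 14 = 1.36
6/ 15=0.40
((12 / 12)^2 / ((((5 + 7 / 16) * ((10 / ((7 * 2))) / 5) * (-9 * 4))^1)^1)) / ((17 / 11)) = -308 / 13311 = -0.02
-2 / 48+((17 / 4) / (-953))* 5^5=-319703 / 22872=-13.98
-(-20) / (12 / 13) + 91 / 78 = 137 / 6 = 22.83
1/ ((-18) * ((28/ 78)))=-13/ 84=-0.15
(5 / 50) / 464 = 1 / 4640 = 0.00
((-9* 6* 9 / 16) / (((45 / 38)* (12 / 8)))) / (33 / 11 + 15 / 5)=-57 / 20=-2.85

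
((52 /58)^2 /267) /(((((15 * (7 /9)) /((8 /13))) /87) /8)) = 9984 /90335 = 0.11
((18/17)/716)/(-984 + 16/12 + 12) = -27/17722432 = -0.00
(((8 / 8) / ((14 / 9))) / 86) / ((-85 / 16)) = -36 / 25585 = -0.00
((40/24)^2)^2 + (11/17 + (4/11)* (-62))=-214820/15147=-14.18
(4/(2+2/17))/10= 17/90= 0.19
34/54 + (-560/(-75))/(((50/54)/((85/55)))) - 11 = 77672/37125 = 2.09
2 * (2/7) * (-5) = -20/7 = -2.86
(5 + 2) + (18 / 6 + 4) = 14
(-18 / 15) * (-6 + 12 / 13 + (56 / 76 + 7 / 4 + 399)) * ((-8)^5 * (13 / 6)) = 3208421376 / 95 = 33772856.59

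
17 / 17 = 1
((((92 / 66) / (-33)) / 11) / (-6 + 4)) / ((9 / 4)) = 92 / 107811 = 0.00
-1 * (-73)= 73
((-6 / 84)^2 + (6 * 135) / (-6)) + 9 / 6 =-26165 / 196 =-133.49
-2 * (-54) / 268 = 27 / 67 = 0.40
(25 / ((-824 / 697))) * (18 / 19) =-156825 / 7828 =-20.03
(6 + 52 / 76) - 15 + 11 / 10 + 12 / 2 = -231 / 190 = -1.22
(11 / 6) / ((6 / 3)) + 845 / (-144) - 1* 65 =-10073 / 144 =-69.95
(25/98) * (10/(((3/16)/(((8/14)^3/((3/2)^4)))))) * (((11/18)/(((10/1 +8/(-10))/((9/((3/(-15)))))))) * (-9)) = 140800000/10437147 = 13.49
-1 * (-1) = 1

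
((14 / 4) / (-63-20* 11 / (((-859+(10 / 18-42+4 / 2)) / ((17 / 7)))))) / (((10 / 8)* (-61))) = 396214 / 538670565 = 0.00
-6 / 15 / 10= -1 / 25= -0.04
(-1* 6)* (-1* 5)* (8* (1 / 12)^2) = 1.67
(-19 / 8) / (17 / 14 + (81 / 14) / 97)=-12901 / 6920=-1.86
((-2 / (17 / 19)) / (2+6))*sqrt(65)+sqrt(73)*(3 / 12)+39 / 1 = -19*sqrt(65) / 68+sqrt(73) / 4+39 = 38.88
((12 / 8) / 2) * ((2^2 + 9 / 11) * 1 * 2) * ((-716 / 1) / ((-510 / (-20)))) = -37948 / 187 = -202.93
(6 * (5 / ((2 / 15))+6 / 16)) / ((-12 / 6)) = -909 / 8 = -113.62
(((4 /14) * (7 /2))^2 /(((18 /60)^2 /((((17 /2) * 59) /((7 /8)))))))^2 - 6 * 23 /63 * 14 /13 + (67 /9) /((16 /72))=4185000653567 /103194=40554689.75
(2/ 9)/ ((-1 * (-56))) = 0.00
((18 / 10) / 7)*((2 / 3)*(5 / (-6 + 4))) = -0.43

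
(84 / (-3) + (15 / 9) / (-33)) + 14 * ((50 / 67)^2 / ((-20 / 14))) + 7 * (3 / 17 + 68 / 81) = -1794823762 / 67994883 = -26.40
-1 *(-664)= 664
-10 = -10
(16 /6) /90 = 0.03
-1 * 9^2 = -81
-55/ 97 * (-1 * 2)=110/ 97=1.13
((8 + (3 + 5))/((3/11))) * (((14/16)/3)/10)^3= 3773/2592000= 0.00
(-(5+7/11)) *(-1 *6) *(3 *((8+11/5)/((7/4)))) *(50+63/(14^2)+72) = 38987460/539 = 72332.95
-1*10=-10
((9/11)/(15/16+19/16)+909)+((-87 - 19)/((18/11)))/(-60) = 91938721/100980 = 910.46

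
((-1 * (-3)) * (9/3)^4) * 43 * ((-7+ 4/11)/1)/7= -762777/77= -9906.19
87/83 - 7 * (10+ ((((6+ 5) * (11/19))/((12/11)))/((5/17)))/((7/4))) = -3509096/23655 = -148.34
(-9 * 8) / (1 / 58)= -4176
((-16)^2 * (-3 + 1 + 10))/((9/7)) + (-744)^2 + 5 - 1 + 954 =5004782/9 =556086.89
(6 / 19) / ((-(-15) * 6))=1 / 285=0.00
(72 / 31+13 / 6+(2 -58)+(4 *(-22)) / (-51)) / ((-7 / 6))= 157421 / 3689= 42.67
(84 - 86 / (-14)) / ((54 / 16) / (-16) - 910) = -80768 / 815549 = -0.10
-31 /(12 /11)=-28.42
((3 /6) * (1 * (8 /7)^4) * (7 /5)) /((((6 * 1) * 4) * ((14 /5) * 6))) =0.00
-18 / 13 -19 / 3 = -301 / 39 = -7.72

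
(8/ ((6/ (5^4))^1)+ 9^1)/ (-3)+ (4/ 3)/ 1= -2515/ 9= -279.44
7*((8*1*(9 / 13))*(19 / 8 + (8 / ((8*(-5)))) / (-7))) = 93.18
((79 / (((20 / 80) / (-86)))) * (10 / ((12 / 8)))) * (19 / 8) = -1290860 / 3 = -430286.67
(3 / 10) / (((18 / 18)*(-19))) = -3 / 190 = -0.02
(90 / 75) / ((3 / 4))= 8 / 5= 1.60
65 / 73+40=2985 / 73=40.89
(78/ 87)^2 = 676/ 841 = 0.80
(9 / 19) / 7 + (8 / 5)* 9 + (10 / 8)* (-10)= 2617 / 1330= 1.97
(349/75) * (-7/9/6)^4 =837949/637729200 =0.00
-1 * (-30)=30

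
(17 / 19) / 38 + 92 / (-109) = -64571 / 78698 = -0.82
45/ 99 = 5/ 11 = 0.45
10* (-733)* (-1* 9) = 65970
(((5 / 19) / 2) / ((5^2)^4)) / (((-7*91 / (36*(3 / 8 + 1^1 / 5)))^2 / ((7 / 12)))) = 14283 / 68835812500000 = 0.00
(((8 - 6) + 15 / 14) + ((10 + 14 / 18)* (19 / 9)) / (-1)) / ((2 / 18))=-22319 / 126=-177.13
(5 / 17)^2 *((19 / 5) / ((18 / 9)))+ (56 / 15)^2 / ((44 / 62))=19.80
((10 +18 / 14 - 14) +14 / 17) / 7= -225 / 833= -0.27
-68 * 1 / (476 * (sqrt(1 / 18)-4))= 3 * sqrt(2) / 2009 + 72 / 2009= 0.04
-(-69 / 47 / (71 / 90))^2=-38564100 / 11135569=-3.46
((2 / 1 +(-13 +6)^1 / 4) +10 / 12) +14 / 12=9 / 4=2.25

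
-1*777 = -777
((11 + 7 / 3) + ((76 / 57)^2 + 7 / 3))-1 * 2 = 139 / 9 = 15.44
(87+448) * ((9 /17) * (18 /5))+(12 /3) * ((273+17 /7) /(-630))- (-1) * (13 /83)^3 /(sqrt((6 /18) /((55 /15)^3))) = 1017.95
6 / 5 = 1.20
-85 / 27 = -3.15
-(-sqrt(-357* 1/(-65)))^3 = 357* sqrt(23205)/4225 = 12.87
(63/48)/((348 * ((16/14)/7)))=343/14848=0.02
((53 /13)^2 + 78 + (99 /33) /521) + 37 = 11589631 /88049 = 131.63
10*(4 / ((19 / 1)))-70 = -1290 / 19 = -67.89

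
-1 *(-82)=82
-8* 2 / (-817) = 16 / 817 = 0.02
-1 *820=-820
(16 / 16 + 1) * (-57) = -114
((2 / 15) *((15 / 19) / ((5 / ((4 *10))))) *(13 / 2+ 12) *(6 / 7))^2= 3154176 / 17689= 178.31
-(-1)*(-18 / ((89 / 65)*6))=-2.19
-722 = -722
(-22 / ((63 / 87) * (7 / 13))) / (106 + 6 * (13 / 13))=-4147 / 8232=-0.50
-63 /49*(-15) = 135 /7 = 19.29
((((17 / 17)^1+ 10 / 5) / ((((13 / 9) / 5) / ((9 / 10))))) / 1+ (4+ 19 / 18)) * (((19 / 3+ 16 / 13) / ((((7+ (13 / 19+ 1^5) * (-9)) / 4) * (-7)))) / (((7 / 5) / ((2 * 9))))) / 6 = 37777700 / 2310399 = 16.35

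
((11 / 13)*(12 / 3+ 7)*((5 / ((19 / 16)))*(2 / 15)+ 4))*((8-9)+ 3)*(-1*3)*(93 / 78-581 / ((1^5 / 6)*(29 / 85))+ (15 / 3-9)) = 18648948340 / 7163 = 2603510.87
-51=-51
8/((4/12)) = 24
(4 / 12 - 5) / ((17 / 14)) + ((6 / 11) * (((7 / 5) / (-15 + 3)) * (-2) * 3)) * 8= -2212 / 2805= -0.79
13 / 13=1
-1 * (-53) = 53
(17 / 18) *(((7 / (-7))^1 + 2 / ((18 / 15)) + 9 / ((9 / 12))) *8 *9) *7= 18088 / 3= 6029.33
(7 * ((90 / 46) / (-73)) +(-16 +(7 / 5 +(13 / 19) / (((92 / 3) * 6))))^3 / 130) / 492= -1221987244661672111 / 24937654293327360000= -0.05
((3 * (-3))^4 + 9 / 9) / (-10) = -3281 / 5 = -656.20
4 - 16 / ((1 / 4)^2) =-252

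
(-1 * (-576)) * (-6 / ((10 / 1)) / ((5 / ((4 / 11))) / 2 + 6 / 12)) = -13824 / 295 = -46.86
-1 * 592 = -592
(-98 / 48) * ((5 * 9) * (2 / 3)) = -245 / 4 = -61.25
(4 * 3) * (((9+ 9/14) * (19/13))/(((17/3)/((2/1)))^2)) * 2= 1108080/26299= 42.13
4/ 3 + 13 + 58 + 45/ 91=19882/ 273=72.83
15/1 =15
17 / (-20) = -17 / 20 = -0.85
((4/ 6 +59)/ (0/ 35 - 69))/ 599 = -179/ 123993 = -0.00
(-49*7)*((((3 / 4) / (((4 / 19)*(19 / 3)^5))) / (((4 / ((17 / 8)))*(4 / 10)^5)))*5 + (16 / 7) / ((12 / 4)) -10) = 20097757880459 / 6405537792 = 3137.56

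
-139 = -139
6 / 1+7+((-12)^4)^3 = 8916100448269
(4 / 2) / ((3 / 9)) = 6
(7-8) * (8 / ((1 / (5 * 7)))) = -280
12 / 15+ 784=3924 / 5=784.80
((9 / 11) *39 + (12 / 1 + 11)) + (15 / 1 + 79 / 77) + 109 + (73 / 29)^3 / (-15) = 5038689616 / 28169295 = 178.87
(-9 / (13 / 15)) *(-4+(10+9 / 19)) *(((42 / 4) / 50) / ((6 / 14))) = -162729 / 4940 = -32.94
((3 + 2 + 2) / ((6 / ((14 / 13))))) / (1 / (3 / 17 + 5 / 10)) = 1127 / 1326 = 0.85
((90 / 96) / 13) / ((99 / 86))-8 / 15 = -8077 / 17160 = -0.47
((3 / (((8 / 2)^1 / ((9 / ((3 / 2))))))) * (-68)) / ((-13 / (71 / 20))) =83.56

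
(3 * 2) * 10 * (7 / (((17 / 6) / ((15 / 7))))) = 5400 / 17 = 317.65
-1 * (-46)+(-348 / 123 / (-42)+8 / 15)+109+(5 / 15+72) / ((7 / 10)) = 1114711 / 4305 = 258.93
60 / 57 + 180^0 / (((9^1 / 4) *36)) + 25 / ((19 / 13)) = 27964 / 1539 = 18.17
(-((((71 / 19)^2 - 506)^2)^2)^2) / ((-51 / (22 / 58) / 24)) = 3006889037524806890635394573211669921875000 / 4903504030649559850577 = 613212310774115707961.80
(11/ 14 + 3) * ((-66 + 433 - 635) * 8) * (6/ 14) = -170448/ 49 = -3478.53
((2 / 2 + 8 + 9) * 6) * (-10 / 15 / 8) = -9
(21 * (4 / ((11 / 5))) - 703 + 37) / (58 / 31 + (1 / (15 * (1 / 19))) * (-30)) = 107043 / 6160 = 17.38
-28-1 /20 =-561 /20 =-28.05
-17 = -17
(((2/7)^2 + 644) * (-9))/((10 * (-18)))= 1578/49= 32.20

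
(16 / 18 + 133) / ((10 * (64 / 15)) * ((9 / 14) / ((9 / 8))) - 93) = -8435 / 4323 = -1.95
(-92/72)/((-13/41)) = 943/234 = 4.03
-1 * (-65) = 65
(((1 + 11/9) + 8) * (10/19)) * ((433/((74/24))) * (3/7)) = 1593440/4921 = 323.80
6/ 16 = 0.38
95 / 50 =19 / 10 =1.90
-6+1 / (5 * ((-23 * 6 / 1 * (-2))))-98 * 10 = -986.00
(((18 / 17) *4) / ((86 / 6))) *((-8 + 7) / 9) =-24 / 731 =-0.03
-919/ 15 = -61.27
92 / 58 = 46 / 29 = 1.59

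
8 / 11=0.73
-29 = -29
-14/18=-7/9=-0.78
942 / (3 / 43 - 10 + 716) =40506 / 30361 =1.33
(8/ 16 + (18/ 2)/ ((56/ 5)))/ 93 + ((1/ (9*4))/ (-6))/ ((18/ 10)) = 1207/ 105462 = 0.01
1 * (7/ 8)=7/ 8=0.88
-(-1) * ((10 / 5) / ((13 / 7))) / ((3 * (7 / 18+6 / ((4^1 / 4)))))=84 / 1495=0.06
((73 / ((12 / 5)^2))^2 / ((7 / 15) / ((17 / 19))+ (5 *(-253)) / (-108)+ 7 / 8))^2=80147379384765625 / 533902763344896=150.12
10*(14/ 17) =140/ 17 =8.24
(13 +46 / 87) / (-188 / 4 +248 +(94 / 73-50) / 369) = 10568283 / 156912649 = 0.07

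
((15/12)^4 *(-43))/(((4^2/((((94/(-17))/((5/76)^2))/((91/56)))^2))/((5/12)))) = -247576016540/146523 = -1689673.41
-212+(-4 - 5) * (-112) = 796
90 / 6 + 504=519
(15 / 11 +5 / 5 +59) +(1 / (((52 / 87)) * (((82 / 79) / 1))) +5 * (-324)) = -73030677 / 46904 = -1557.02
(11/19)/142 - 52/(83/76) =-10661583/223934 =-47.61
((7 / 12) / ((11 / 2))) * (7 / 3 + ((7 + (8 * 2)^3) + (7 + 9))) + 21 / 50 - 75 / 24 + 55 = 880931 / 1800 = 489.41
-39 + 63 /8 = -249 /8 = -31.12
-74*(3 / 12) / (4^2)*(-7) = 259 / 32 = 8.09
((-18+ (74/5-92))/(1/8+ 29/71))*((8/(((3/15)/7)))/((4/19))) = -71917888/303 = -237352.77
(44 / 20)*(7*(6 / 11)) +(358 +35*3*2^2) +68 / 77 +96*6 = 524864 / 385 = 1363.28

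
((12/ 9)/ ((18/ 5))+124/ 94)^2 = 4596736/ 1610361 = 2.85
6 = 6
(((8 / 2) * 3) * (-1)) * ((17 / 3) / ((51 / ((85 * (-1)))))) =340 / 3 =113.33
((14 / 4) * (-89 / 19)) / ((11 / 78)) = -24297 / 209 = -116.25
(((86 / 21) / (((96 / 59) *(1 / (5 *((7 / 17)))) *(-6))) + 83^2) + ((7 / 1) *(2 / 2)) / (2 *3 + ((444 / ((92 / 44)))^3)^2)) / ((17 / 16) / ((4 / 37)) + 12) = 65388148063338554048454439594 / 207211441936242784238874225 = 315.56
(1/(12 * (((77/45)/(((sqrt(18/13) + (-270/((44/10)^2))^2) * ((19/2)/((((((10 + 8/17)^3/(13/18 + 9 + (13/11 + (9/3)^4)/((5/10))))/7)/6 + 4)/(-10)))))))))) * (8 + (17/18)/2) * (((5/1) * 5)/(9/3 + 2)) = -465763231293837890625/50792190497531648 - 122670151451875 * sqrt(26)/11274818599616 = -9225.45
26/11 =2.36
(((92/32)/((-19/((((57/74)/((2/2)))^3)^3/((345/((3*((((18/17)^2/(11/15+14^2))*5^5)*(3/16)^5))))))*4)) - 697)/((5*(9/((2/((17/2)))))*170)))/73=-0.00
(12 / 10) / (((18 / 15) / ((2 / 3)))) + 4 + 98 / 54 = 6.48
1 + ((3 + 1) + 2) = 7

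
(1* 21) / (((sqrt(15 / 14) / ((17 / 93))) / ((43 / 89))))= 5117* sqrt(210) / 41385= 1.79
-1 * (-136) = 136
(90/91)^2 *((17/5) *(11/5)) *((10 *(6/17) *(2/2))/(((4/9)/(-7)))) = -481140/1183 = -406.71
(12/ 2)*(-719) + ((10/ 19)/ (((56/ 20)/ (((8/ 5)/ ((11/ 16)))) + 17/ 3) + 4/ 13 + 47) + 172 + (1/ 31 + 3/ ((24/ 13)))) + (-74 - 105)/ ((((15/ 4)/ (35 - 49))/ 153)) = 312555742115351/ 3185948120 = 98104.47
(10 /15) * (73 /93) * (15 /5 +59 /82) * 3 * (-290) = -6456850 /3813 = -1693.38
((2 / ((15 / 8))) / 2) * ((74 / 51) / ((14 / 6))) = 592 / 1785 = 0.33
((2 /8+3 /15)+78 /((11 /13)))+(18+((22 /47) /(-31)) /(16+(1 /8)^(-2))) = 14184745 /128216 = 110.63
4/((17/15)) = 3.53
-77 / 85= -0.91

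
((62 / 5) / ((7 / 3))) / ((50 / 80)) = 1488 / 175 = 8.50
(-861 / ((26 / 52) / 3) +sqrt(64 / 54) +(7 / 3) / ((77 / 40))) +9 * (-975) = -460013 / 33 +4 * sqrt(6) / 9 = -13938.70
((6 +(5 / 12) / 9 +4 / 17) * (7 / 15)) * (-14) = -565117 / 13770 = -41.04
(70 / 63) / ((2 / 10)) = 50 / 9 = 5.56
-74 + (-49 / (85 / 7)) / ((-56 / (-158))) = -29031 / 340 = -85.39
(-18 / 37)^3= -5832 / 50653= -0.12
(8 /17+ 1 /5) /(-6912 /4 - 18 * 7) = -19 /52530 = -0.00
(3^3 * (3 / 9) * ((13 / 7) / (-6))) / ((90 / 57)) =-247 / 140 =-1.76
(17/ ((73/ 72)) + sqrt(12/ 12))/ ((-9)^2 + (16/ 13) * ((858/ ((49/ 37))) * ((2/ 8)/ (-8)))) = 63553/ 200604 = 0.32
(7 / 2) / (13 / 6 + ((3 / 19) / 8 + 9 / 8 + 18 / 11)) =8778 / 12409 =0.71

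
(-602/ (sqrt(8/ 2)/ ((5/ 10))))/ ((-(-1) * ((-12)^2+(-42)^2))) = -301/ 3816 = -0.08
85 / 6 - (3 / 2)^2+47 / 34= 2713 / 204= 13.30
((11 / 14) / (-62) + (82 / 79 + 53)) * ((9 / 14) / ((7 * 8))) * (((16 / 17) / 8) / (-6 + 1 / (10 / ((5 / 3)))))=-5883813 / 470403920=-0.01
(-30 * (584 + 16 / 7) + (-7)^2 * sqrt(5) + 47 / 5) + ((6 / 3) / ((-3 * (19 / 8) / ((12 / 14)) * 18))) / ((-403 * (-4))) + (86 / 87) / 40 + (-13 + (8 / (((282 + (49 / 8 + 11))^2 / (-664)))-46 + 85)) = -28123478702886660853 / 1602184726544220 + 49 * sqrt(5) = -17443.64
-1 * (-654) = 654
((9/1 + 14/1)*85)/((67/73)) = 2130.07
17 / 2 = 8.50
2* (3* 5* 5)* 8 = 1200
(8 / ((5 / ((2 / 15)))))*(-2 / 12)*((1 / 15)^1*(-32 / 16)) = 16 / 3375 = 0.00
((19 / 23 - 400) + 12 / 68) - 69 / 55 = -8607419 / 21505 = -400.25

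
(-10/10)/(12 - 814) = 1/802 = 0.00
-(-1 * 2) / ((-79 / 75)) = -150 / 79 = -1.90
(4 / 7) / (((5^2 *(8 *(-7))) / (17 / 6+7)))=-59 / 14700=-0.00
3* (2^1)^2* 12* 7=1008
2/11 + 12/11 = 14/11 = 1.27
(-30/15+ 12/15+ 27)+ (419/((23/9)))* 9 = 172662/115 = 1501.41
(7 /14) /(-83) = -1 /166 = -0.01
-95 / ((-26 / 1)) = 95 / 26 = 3.65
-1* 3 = -3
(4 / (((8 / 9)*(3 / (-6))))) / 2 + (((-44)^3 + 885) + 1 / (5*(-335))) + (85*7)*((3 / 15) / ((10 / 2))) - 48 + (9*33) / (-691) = -195206972677 / 2314850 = -84328.13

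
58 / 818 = 29 / 409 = 0.07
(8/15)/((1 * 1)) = 8/15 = 0.53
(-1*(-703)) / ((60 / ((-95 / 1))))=-13357 / 12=-1113.08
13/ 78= 1/ 6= 0.17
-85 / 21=-4.05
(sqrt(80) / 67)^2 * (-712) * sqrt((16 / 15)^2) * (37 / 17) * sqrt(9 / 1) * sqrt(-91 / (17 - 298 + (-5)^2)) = -421504 * sqrt(91) / 76313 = -52.69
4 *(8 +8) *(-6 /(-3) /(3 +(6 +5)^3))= 64 /667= 0.10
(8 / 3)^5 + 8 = 34712 / 243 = 142.85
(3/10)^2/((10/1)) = 9/1000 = 0.01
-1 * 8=-8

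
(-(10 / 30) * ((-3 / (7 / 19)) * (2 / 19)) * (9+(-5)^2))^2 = 4624 / 49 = 94.37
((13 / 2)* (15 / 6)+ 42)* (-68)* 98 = -388178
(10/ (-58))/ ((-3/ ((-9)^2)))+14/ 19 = 2971/ 551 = 5.39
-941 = -941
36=36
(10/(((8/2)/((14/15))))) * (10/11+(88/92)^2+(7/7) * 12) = 187698/5819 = 32.26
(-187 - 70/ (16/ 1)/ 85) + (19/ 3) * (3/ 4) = -24793/ 136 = -182.30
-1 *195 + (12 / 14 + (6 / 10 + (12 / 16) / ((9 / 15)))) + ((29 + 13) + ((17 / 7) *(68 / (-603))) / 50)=-150.30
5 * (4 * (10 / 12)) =16.67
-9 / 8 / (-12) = 3 / 32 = 0.09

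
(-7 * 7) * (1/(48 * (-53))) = 49/2544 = 0.02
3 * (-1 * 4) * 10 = -120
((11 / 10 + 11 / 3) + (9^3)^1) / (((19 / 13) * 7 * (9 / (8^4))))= 586074112 / 17955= 32641.28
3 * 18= 54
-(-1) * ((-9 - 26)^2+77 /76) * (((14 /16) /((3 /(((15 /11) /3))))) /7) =155295 /6688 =23.22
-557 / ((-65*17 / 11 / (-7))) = -42889 / 1105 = -38.81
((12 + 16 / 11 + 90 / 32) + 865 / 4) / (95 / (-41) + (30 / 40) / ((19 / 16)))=-31879017 / 231088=-137.95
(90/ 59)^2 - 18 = -54558/ 3481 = -15.67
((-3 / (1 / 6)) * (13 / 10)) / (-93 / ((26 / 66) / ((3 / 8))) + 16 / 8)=12168 / 44995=0.27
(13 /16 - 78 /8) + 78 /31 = -3185 /496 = -6.42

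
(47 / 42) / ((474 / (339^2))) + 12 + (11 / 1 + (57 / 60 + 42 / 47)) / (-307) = 283.27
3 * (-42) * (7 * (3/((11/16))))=-42336/11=-3848.73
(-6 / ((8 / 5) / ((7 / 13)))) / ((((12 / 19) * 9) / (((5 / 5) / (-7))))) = 95 / 1872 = 0.05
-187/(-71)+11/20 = 3.18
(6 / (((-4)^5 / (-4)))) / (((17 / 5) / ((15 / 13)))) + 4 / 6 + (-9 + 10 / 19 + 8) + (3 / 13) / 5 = 1992061 / 8062080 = 0.25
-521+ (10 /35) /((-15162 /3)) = -9215970 /17689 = -521.00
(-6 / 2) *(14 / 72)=-7 / 12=-0.58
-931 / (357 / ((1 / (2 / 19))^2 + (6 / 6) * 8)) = -17423 / 68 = -256.22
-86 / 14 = -6.14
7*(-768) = -5376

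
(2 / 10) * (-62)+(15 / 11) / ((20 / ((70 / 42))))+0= -2703 / 220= -12.29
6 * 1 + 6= 12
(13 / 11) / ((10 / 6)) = 39 / 55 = 0.71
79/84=0.94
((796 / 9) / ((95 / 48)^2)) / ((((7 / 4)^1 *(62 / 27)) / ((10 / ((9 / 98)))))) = 34234368 / 55955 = 611.82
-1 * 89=-89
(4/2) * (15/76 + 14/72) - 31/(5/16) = -84146/855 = -98.42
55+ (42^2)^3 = 5489031799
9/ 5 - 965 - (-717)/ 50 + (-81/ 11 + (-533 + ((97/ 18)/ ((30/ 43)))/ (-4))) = -177149173/ 118800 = -1491.15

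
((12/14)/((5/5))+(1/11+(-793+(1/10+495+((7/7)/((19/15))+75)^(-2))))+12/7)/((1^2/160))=-47139743083/997920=-47238.00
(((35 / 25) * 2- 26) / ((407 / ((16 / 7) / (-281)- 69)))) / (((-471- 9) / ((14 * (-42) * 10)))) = 27555017 / 571835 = 48.19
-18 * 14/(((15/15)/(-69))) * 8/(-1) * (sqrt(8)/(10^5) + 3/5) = -417312/5 - 8694 * sqrt(2)/3125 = -83466.33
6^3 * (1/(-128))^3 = -27/262144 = -0.00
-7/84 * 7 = -7/12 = -0.58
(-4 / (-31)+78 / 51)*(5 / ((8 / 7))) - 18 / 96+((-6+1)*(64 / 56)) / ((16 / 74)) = -1142727 / 59024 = -19.36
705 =705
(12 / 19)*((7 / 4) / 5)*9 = 189 / 95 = 1.99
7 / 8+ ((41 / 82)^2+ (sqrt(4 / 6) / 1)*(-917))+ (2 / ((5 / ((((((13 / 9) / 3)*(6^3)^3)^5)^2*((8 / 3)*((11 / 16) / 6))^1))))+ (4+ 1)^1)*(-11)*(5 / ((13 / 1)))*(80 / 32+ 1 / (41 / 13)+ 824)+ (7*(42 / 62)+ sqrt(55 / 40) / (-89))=-3093053021702510301287794000000000000000000000000000000000000000000000.00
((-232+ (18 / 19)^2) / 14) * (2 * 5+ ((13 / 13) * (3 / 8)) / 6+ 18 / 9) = -4025401 / 20216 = -199.12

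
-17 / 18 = -0.94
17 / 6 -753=-4501 / 6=-750.17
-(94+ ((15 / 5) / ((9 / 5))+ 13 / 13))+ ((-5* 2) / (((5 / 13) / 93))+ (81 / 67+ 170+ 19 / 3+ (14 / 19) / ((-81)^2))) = -19520019448 / 8352153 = -2337.12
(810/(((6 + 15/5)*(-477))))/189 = -10/10017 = -0.00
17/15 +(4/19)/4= 338/285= 1.19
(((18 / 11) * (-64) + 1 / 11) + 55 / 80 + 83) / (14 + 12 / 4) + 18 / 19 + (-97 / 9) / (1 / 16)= -88373869 / 511632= -172.73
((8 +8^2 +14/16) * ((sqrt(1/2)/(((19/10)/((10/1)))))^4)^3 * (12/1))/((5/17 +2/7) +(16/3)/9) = 5265646907.38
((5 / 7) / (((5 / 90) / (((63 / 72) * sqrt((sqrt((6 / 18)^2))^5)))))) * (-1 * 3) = -5 * sqrt(3) / 4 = -2.17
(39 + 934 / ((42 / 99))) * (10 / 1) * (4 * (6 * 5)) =18820800 / 7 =2688685.71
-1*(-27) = 27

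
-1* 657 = -657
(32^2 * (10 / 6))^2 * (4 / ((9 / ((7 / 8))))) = 91750400 / 81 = 1132720.99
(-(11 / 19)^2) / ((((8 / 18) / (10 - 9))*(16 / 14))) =-7623 / 11552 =-0.66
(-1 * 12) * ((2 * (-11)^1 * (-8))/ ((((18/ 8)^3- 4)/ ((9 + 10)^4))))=-1601384448/ 43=-37241498.79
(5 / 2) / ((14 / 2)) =5 / 14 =0.36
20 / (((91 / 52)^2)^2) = 5120 / 2401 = 2.13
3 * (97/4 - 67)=-513/4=-128.25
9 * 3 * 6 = 162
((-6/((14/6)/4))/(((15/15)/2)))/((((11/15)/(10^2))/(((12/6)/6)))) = -72000/77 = -935.06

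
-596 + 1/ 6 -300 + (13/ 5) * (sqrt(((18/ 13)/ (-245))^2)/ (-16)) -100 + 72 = -27160727/ 29400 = -923.83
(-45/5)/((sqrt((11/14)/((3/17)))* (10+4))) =-9* sqrt(7854)/2618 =-0.30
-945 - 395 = -1340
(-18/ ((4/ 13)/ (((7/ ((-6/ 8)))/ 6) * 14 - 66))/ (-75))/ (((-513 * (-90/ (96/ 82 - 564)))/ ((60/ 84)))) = 1316614/ 2208465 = 0.60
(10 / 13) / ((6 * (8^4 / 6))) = 5 / 26624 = 0.00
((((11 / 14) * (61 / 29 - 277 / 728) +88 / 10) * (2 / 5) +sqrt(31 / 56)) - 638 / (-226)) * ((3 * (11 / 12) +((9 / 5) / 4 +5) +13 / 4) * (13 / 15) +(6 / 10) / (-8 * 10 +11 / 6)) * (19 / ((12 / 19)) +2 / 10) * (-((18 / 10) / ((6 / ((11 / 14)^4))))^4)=-3013108893403567626598972260534872469 / 8528983585998620524853592064000000000 - 1048325164099315837030029789 * sqrt(434) / 572017664642253235159040000000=-0.39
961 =961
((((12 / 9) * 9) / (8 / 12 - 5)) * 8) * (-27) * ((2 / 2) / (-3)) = -2592 / 13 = -199.38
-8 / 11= -0.73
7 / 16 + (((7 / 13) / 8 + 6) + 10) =3433 / 208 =16.50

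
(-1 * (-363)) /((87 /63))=7623 /29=262.86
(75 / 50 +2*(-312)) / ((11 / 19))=-23655 / 22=-1075.23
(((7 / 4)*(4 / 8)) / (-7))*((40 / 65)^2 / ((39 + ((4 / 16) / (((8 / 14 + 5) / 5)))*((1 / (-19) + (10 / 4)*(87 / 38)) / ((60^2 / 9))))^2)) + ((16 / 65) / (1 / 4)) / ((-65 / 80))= -1401417439650989056 / 1156413407755267805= -1.21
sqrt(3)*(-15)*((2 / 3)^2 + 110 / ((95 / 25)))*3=-25130*sqrt(3) / 19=-2290.87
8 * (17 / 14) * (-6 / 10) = -204 / 35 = -5.83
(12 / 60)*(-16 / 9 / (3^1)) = -16 / 135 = -0.12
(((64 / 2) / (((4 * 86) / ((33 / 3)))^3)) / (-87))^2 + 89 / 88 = 136266538441612259 / 134735453720752896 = 1.01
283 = 283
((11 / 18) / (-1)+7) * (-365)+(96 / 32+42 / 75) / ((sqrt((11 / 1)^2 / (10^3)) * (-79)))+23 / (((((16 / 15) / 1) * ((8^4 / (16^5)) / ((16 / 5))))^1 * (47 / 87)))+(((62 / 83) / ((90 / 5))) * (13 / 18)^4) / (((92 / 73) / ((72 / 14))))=2002024207867505 / 65931331536 - 178 * sqrt(10) / 4345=30365.16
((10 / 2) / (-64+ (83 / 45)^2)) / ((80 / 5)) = -0.01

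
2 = 2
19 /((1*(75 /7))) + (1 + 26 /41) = 10478 /3075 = 3.41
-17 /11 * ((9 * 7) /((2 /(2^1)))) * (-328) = 31935.27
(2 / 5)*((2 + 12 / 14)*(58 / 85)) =464 / 595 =0.78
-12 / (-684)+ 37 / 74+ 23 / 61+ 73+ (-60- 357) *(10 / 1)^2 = -289467937 / 6954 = -41626.11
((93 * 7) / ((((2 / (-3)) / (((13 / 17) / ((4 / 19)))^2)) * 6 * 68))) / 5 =-39716859 / 6288640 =-6.32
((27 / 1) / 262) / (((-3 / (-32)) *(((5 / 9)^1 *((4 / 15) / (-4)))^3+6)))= 2834352 / 15470707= 0.18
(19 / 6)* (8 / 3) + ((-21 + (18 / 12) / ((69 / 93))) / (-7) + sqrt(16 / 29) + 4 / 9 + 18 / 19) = 4* sqrt(29) / 29 + 690887 / 55062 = 13.29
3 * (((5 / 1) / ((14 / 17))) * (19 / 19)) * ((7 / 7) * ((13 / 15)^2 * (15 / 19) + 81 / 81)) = 29.02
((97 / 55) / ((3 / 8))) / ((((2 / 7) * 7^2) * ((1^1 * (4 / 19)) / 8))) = 14744 / 1155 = 12.77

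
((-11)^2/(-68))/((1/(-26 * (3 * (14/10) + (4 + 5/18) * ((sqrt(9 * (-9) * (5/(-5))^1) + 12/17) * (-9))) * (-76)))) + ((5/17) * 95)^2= 1878360482/1445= 1299903.45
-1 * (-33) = 33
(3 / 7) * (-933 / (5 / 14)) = -5598 / 5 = -1119.60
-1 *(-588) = 588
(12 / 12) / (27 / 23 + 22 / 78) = 897 / 1306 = 0.69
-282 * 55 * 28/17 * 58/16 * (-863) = 1358590695/17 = 79917099.71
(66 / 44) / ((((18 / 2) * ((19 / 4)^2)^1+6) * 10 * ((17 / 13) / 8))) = 416 / 94775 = 0.00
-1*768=-768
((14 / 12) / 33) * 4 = 0.14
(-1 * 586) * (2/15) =-1172/15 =-78.13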